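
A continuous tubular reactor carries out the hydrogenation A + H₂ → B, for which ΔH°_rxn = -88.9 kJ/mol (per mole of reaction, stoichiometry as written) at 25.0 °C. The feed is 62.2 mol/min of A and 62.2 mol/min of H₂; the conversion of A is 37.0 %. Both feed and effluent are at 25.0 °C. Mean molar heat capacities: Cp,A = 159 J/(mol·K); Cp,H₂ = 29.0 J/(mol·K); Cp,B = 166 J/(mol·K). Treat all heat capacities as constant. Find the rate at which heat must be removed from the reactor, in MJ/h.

Extent of reaction ξ = 0.370 × 62.2 = 23.014 mol/min
Reaction term: ξ·ΔH°_rxn = 23.014 × -88.9 = -2045.9 kJ/min
Q = ΔH = -2045.9 kJ/min = -34.099 kW
Heat removed = 122.76 MJ/h

Q_out = 123 MJ/h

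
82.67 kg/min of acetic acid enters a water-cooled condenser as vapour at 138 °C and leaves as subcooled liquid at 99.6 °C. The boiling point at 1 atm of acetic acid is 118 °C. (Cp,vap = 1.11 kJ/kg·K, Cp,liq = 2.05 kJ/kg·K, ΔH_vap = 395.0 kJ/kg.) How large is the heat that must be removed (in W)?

vapour 138→118 °C: -22.2 kJ/kg
condensation at 118 °C: -395 kJ/kg
liquid 118→99.6 °C: -37.72 kJ/kg
Δh = -22.2 + -395 + -37.72 = -454.92 kJ/kg
Q = ṁ·Δh = 82.67 kg/min × -454.92 kJ/kg = -37608 kJ/min
|Q| = 626.8 kW = 626800 W

Q_c = 627000 W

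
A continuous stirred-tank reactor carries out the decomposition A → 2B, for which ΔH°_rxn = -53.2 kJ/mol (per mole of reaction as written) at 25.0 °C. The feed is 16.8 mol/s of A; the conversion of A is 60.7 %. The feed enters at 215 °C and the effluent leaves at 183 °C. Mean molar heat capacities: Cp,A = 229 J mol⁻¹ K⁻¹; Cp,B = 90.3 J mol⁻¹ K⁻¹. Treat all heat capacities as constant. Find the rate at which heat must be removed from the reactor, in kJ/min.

Q_out = 44600 kJ/min

Extent of reaction ξ = 0.607 × 16.8 = 10.198 mol/s
Reaction term: ξ·ΔH°_rxn = 10.198 × -53.2 = -542.51 kJ/s
Sensible, feed 215→25 °C: -730.97 kJ/s
Outlet flows (mol/s): A 6.6024, B 20.395
Sensible, products 25→183 °C: 529.87 kJ/s
Q = ΔH = -743.61 kJ/s = -743.61 kW
Heat removed = 44616 kJ/min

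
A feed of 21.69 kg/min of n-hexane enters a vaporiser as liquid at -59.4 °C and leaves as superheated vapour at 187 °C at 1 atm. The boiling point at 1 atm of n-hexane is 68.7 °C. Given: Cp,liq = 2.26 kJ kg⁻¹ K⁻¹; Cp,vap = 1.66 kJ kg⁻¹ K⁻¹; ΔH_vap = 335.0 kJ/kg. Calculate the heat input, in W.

Q = 297000 W

liquid -59.4→68.7 °C: 289.51 kJ/kg
vaporisation at 68.7 °C: 335 kJ/kg
vapour 68.7→187 °C: 196.38 kJ/kg
Δh = 289.51 + 335 + 196.38 = 820.88 kJ/kg
Q = ṁ·Δh = 21.69 kg/min × 820.88 kJ/kg = 17805 kJ/min
|Q| = 296.75 kW = 296750 W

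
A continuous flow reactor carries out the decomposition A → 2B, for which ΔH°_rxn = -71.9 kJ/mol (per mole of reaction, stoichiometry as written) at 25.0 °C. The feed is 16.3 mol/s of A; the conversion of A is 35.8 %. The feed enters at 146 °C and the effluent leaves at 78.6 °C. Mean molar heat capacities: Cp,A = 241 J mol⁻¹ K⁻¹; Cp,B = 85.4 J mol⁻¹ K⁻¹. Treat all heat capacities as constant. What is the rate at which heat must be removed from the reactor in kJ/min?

Q_out = 42400 kJ/min

Extent of reaction ξ = 0.358 × 16.3 = 5.8354 mol/s
Reaction term: ξ·ΔH°_rxn = 5.8354 × -71.9 = -419.57 kJ/s
Sensible, feed 146→25 °C: -475.32 kJ/s
Outlet flows (mol/s): A 10.465, B 11.671
Sensible, products 25→78.6 °C: 188.6 kJ/s
Q = ΔH = -706.29 kJ/s = -706.29 kW
Heat removed = 42377 kJ/min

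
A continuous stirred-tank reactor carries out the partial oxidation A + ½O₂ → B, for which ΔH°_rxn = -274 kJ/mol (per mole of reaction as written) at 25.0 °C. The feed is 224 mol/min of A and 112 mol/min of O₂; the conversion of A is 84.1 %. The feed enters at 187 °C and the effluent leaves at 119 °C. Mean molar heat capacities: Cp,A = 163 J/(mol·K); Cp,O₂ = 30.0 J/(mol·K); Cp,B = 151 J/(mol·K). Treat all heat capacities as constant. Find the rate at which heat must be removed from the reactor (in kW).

Extent of reaction ξ = 0.841 × 224 = 188.38 mol/min
Reaction term: ξ·ΔH°_rxn = 188.38 × -274 = -51617 kJ/min
Sensible, feed 187→25 °C: -6459.3 kJ/min
Outlet flows (mol/min): A 35.616, O₂ 17.808, B 188.38
Sensible, products 25→119 °C: 3269.8 kJ/min
Q = ΔH = -54807 kJ/min = -913.44 kW
Heat removed = 913.44 kW

Q_out = 913 kW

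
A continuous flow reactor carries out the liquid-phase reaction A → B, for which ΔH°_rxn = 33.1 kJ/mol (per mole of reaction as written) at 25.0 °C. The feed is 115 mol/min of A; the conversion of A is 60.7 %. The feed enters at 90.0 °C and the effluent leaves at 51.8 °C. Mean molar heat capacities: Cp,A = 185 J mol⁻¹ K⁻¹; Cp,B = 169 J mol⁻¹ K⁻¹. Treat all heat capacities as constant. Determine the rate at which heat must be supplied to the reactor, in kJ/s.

Q_in = 24.5 kJ/s

Extent of reaction ξ = 0.607 × 115 = 69.805 mol/min
Reaction term: ξ·ΔH°_rxn = 69.805 × 33.1 = 2310.5 kJ/min
Sensible, feed 90.0→25 °C: -1382.9 kJ/min
Outlet flows (mol/min): A 45.195, B 69.805
Sensible, products 25→51.8 °C: 540.24 kJ/min
Q = ΔH = 1467.9 kJ/min = 24.465 kW
Heat supplied = 24.465 kJ/s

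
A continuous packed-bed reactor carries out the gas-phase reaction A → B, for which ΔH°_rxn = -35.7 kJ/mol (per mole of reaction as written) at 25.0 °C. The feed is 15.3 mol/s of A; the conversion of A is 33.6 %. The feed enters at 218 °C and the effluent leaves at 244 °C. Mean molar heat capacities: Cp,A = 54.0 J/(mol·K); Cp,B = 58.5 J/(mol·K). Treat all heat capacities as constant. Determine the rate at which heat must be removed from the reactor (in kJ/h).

Q_out = 565000 kJ/h

Extent of reaction ξ = 0.336 × 15.3 = 5.1408 mol/s
Reaction term: ξ·ΔH°_rxn = 5.1408 × -35.7 = -183.53 kJ/s
Sensible, feed 218→25 °C: -159.46 kJ/s
Outlet flows (mol/s): A 10.159, B 5.1408
Sensible, products 25→244 °C: 186 kJ/s
Q = ΔH = -156.98 kJ/s = -156.98 kW
Heat removed = 565120 kJ/h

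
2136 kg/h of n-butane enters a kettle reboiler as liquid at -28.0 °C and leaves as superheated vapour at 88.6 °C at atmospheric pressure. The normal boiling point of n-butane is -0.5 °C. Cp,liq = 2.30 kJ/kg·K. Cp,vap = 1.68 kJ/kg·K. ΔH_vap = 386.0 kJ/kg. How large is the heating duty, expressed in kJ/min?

liquid -28.0→-0.5 °C: 63.25 kJ/kg
vaporisation at -0.5 °C: 386 kJ/kg
vapour -0.5→88.6 °C: 149.69 kJ/kg
Δh = 63.25 + 386 + 149.69 = 598.94 kJ/kg
Q = ṁ·Δh = 2136 kg/h × 598.94 kJ/kg = 1.2793e+06 kJ/h
|Q| = 355.37 kW = 21322 kJ/min

Q = 21300 kJ/min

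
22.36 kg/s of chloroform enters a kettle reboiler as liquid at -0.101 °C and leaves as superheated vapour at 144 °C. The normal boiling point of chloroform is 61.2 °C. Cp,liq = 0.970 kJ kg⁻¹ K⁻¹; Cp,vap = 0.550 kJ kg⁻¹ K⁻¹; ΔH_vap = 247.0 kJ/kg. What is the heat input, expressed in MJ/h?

liquid -0.101→61.2 °C: 59.462 kJ/kg
vaporisation at 61.2 °C: 247 kJ/kg
vapour 61.2→144 °C: 45.54 kJ/kg
Δh = 59.462 + 247 + 45.54 = 352 kJ/kg
Q = ṁ·Δh = 22.36 kg/s × 352 kJ/kg = 7870.8 kJ/s
|Q| = 7870.8 kW = 28335 MJ/h

Q = 28300 MJ/h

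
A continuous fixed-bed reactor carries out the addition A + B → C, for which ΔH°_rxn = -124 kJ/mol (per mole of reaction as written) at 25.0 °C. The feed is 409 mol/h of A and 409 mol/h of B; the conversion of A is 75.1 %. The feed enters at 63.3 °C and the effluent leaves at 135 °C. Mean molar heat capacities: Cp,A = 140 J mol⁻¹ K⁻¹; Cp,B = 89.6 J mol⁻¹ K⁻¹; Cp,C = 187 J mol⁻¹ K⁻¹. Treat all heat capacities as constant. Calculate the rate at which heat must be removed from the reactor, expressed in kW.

Q_out = 9.11 kW

Extent of reaction ξ = 0.751 × 409 = 307.16 mol/h
Reaction term: ξ·ΔH°_rxn = 307.16 × -124 = -38088 kJ/h
Sensible, feed 63.3→25 °C: -3596.6 kJ/h
Outlet flows (mol/h): A 101.84, B 101.84, C 307.16
Sensible, products 25→135 °C: 8890.4 kJ/h
Q = ΔH = -32794 kJ/h = -9.1094 kW
Heat removed = 9.1094 kW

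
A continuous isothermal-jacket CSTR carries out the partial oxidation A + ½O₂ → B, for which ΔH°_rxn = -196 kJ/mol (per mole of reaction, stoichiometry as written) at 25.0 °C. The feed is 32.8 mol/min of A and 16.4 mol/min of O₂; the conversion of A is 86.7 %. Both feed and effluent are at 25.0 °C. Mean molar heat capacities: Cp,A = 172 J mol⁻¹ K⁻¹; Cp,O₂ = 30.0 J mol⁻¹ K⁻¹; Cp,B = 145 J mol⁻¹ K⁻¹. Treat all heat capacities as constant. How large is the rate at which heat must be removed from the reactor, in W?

Extent of reaction ξ = 0.867 × 32.8 = 28.438 mol/min
Reaction term: ξ·ΔH°_rxn = 28.438 × -196 = -5573.8 kJ/min
Q = ΔH = -5573.8 kJ/min = -92.896 kW
Heat removed = 92896 W

Q_out = 92900 W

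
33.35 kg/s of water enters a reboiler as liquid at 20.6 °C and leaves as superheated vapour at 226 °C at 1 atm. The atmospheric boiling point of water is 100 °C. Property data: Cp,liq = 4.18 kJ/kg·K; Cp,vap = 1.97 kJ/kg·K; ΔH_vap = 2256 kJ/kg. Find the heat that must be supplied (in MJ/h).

liquid 20.6→100 °C: 331.89 kJ/kg
vaporisation at 100 °C: 2256 kJ/kg
vapour 100→226 °C: 248.22 kJ/kg
Δh = 331.89 + 2256 + 248.22 = 2836.1 kJ/kg
Q = ṁ·Δh = 33.35 kg/s × 2836.1 kJ/kg = 94584 kJ/s
|Q| = 94584 kW = 340500 MJ/h

Q = 341000 MJ/h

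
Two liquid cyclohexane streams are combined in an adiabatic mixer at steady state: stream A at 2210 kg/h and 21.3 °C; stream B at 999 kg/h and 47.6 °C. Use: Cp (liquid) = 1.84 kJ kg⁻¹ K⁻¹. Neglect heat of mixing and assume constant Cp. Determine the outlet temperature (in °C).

T_out = 29.5 °C

No heat crosses the boundary, so H_out = H_in.
Σ ṁᵢCp,ᵢTᵢ = 2210×1.84×21.3 + 999×1.84×47.6 = 174110
Σ ṁᵢCp,ᵢ = 2210×1.84 + 999×1.84 = 5904.6
T_out = 174110 / 5904.6 = 29.488 °C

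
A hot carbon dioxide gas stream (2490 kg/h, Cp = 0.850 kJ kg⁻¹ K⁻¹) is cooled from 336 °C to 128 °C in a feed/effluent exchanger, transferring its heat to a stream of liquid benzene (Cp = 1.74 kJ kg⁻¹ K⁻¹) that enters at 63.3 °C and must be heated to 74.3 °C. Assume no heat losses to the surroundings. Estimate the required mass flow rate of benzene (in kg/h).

Heat released by hot stream: Q = 2490 × 0.850 × (336 − 128) = 440230 kJ/h
Energy balance on cold side (adiabatic exchanger): Q = ṁ_c·Cp_c·(T_c,out − T_c,in)
ṁ_c = 440230 / [1.74 × (74.3 − 63.3)] = 23001 kg/h

ṁ_c = 23000 kg/h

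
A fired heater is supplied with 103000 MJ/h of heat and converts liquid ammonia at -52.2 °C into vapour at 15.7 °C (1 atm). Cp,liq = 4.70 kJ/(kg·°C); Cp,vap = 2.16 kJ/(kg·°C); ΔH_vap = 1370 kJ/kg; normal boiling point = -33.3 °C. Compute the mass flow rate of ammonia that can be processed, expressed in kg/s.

Δh = 4.70×(-33.3−-52.2) + 1370 + 2.16×(15.7−-33.3) = 1564.7 kJ/kg
Q = 103000 MJ/h = 28611 kJ/s = 28611 kJ/s
ṁ = Q/Δh = 28611 / 1564.7 = 18.286 kg/s

ṁ = 18.3 kg/s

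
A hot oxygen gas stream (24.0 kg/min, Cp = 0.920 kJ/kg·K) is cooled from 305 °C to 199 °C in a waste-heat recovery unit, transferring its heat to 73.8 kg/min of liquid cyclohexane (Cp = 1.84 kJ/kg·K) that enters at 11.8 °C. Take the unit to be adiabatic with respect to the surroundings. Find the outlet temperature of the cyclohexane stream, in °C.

Heat released by hot stream: Q = 24.0 × 0.920 × (305 − 199) = 2340.5 kJ/min
Energy balance on cold side (adiabatic exchanger): Q = ṁ_c·Cp_c·(T_c,out − T_c,in)
T_c,out = 11.8 + 2340.5/(73.8 × 1.84) = 29.036 °C

T_c,out = 29.0 °C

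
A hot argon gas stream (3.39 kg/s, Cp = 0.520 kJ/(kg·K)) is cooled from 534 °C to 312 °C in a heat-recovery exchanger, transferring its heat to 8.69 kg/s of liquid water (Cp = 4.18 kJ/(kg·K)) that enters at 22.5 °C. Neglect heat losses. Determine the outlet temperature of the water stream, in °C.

Heat released by hot stream: Q = 3.39 × 0.520 × (534 − 312) = 391.34 kJ/s
Energy balance on cold side (adiabatic exchanger): Q = ṁ_c·Cp_c·(T_c,out − T_c,in)
T_c,out = 22.5 + 391.34/(8.69 × 4.18) = 33.274 °C

T_c,out = 33.3 °C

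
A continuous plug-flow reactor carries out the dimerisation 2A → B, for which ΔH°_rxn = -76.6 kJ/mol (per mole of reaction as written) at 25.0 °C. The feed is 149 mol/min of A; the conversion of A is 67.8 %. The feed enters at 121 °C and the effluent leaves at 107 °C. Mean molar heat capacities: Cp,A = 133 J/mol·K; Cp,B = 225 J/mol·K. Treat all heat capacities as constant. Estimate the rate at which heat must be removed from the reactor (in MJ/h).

Extent of reaction ξ = 0.678 × 149 / 2 = 50.511 mol/min
Reaction term: ξ·ΔH°_rxn = 50.511 × -76.6 = -3869.1 kJ/min
Sensible, feed 121→25 °C: -1902.4 kJ/min
Outlet flows (mol/min): A 47.978, B 50.511
Sensible, products 25→107 °C: 1455.2 kJ/min
Q = ΔH = -4316.4 kJ/min = -71.94 kW
Heat removed = 258.98 MJ/h

Q_out = 259 MJ/h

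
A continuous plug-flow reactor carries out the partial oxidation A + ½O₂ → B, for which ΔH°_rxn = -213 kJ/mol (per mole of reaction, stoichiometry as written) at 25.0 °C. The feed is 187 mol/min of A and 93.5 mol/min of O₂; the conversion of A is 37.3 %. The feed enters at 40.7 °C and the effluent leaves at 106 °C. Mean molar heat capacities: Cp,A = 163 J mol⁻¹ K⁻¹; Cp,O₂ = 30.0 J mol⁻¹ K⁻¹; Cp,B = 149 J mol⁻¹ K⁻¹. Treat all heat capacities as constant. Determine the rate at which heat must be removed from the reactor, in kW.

Extent of reaction ξ = 0.373 × 187 = 69.751 mol/min
Reaction term: ξ·ΔH°_rxn = 69.751 × -213 = -14857 kJ/min
Sensible, feed 40.7→25 °C: -522.59 kJ/min
Outlet flows (mol/min): A 117.25, O₂ 58.624, B 69.751
Sensible, products 25→106 °C: 2532.3 kJ/min
Q = ΔH = -12847 kJ/min = -214.12 kW
Heat removed = 214.12 kW

Q_out = 214 kW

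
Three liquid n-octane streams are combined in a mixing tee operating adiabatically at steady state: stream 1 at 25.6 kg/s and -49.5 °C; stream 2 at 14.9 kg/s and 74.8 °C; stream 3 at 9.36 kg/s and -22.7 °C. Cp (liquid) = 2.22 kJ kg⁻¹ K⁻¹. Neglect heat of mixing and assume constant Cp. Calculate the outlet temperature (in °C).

Energy balance with Q = 0: Σ ṁᵢCp,ᵢ(T_out − Tᵢ) = 0
T_out = Σ ṁᵢCp,ᵢTᵢ / Σ ṁᵢCp,ᵢ
      = -810.64 / 110.69 = -7.3235 °C

T_out = -7.32 °C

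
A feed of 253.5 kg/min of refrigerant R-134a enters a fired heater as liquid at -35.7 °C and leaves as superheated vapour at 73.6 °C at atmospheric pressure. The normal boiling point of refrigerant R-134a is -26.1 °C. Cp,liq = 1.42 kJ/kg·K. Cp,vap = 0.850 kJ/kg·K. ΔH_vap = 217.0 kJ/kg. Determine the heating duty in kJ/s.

Q = 1330 kJ/s

liquid -35.7→-26.1 °C: 13.632 kJ/kg
vaporisation at -26.1 °C: 217 kJ/kg
vapour -26.1→73.6 °C: 84.745 kJ/kg
Δh = 13.632 + 217 + 84.745 = 315.38 kJ/kg
Q = ṁ·Δh = 253.5 kg/min × 315.38 kJ/kg = 79948 kJ/min
|Q| = 1332.5 kW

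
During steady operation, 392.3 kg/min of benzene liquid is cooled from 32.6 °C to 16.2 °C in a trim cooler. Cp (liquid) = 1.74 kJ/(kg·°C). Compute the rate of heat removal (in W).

Q_c = 187000 W

Q = ṁ·Cp·ΔT = 392.3 × 1.74 × (16.2 − 32.6) = -11195 kJ/min
Converting: 11195 / 60 s = 186.58 kW
Cooling duty = 186580 W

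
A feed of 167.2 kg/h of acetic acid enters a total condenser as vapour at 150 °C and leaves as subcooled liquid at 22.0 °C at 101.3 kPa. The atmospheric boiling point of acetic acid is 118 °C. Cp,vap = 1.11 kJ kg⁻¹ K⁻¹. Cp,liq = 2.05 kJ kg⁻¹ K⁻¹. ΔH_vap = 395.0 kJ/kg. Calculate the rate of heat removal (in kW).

Q_c = 29.1 kW

vapour 150→118 °C: -35.52 kJ/kg
condensation at 118 °C: -395 kJ/kg
liquid 118→22.0 °C: -196.8 kJ/kg
Δh = -35.52 + -395 + -196.8 = -627.32 kJ/kg
Q = ṁ·Δh = 167.2 kg/h × -627.32 kJ/kg = -104890 kJ/h
|Q| = 29.136 kW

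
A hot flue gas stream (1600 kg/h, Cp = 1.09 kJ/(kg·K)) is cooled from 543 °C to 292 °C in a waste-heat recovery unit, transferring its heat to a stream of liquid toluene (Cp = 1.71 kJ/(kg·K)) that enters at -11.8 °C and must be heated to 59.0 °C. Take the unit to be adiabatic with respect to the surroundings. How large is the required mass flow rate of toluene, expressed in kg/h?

ṁ_c = 3620 kg/h

Heat released by hot stream: Q = 1600 × 1.09 × (543 − 292) = 437740 kJ/h
Energy balance on cold side (adiabatic exchanger): Q = ṁ_c·Cp_c·(T_c,out − T_c,in)
ṁ_c = 437740 / [1.71 × (59.0 − -11.8)] = 3615.7 kg/h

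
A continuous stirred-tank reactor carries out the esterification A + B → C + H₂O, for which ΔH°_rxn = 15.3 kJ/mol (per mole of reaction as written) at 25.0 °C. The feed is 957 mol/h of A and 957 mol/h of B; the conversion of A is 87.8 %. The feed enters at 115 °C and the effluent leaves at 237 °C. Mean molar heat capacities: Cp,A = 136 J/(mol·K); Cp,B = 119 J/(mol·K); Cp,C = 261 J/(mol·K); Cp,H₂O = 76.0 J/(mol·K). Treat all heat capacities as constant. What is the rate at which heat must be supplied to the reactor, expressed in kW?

Extent of reaction ξ = 0.878 × 957 = 840.25 mol/h
Reaction term: ξ·ΔH°_rxn = 840.25 × 15.3 = 12856 kJ/h
Sensible, feed 115→25 °C: -21963 kJ/h
Outlet flows (mol/h): A 116.75, B 116.75, C 840.25, H₂O 840.25
Sensible, products 25→237 °C: 66342 kJ/h
Q = ΔH = 57235 kJ/h = 15.899 kW
Heat supplied = 15.899 kW

Q_in = 15.9 kW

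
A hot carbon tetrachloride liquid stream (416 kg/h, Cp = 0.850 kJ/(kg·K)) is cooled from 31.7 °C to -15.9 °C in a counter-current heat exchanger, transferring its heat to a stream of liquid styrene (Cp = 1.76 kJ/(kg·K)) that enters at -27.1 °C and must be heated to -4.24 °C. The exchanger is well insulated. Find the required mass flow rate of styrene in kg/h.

Heat released by hot stream: Q = 416 × 0.850 × (31.7 − -15.9) = 16831 kJ/h
Energy balance on cold side (adiabatic exchanger): Q = ṁ_c·Cp_c·(T_c,out − T_c,in)
ṁ_c = 16831 / [1.76 × (-4.24 − -27.1)] = 418.34 kg/h

ṁ_c = 418 kg/h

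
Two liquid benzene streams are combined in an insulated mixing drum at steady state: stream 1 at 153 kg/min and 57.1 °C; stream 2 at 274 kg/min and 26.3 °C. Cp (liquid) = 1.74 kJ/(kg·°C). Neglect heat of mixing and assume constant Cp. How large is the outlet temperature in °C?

Adiabatic, steady state ⇒ Σ ṁᵢCp,ᵢ(T_out − Tᵢ) = 0
Σ ṁᵢCp,ᵢTᵢ = 153×1.74×57.1 + 274×1.74×26.3 = 27740
Σ ṁᵢCp,ᵢ = 153×1.74 + 274×1.74 = 742.98
T_out = 27740 / 742.98 = 37.336 °C

T_out = 37.3 °C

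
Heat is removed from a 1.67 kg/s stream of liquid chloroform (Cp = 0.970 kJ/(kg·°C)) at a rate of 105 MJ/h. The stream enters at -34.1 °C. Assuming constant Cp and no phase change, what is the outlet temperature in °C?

Q = 105 MJ/h = 29.167 kJ/s
ΔT = Q/(ṁ·Cp) = 29.167/(1.67×0.970) = 18.005 K
T_out = -34.1 − 18.005 = -52.105 °C

T_out = -52.1 °C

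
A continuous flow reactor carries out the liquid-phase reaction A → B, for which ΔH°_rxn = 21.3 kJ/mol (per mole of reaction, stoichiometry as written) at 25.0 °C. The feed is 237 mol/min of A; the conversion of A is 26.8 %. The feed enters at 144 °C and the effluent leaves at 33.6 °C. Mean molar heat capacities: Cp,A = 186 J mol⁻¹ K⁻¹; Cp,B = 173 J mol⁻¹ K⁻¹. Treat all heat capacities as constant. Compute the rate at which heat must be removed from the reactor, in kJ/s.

Q_out = 58.7 kJ/s

Extent of reaction ξ = 0.268 × 237 = 63.516 mol/min
Reaction term: ξ·ΔH°_rxn = 63.516 × 21.3 = 1352.9 kJ/min
Sensible, feed 144→25 °C: -5245.8 kJ/min
Outlet flows (mol/min): A 173.48, B 63.516
Sensible, products 25→33.6 °C: 372 kJ/min
Q = ΔH = -3520.9 kJ/min = -58.681 kW
Heat removed = 58.681 kJ/s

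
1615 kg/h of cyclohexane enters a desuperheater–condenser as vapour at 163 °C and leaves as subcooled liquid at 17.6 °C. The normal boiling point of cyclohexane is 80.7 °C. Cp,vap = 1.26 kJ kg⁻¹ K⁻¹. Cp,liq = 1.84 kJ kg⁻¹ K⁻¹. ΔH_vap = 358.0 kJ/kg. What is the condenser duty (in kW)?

vapour 163→80.7 °C: -103.7 kJ/kg
condensation at 80.7 °C: -358 kJ/kg
liquid 80.7→17.6 °C: -116.1 kJ/kg
Δh = -103.7 + -358 + -116.1 = -577.8 kJ/kg
Q = ṁ·Δh = 1615 kg/h × -577.8 kJ/kg = -933150 kJ/h
|Q| = 259.21 kW

Q_c = 259 kW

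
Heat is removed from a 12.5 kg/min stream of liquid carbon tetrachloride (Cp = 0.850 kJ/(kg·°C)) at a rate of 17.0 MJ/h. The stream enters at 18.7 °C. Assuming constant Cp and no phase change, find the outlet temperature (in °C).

Q = 17.0 MJ/h = 283.33 kJ/min
ΔT = Q/(ṁ·Cp) = 283.33/(12.5×0.850) = 26.667 K
T_out = 18.7 − 26.667 = -7.9667 °C

T_out = -7.97 °C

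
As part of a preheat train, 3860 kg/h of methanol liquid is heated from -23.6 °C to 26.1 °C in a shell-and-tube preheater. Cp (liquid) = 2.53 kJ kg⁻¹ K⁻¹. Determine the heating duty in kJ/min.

Q = ṁ·Cp·ΔT = 3860 × 2.53 × (26.1 − -23.6) = 485360 kJ/h
Converting: 485360 / 3600 s = 134.82 kW
Heating duty = 8089.3 kJ/min

Q = 8090 kJ/min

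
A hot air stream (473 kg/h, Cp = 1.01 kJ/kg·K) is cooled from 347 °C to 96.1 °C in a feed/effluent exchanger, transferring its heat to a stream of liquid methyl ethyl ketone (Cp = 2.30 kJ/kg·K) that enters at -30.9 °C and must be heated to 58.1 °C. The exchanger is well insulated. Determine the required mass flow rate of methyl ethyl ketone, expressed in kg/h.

ṁ_c = 586 kg/h

Heat released by hot stream: Q = 473 × 1.01 × (347 − 96.1) = 119860 kJ/h
Energy balance on cold side (adiabatic exchanger): Q = ṁ_c·Cp_c·(T_c,out − T_c,in)
ṁ_c = 119860 / [2.30 × (58.1 − -30.9)] = 585.55 kg/h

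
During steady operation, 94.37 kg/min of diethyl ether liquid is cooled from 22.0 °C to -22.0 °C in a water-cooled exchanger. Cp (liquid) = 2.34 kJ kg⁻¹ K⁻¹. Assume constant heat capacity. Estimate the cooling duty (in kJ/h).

Q = ṁ·Cp·ΔT = 94.37 × 2.34 × (-22.0 − 22.0) = -9716.3 kJ/min
Converting: 9716.3 / 60 s = 161.94 kW
Cooling duty = 582980 kJ/h

Q_c = 583000 kJ/h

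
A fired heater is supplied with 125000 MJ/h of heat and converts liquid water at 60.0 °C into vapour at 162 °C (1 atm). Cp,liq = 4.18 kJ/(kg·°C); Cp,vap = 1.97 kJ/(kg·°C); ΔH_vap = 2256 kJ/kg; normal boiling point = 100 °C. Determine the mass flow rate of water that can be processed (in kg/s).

ṁ = 13.6 kg/s

Δh = 4.18×(100−60.0) + 2256 + 1.97×(162−100) = 2545.3 kJ/kg
Q = 125000 MJ/h = 34722 kJ/s = 34722 kJ/s
ṁ = Q/Δh = 34722 / 2545.3 = 13.641 kg/s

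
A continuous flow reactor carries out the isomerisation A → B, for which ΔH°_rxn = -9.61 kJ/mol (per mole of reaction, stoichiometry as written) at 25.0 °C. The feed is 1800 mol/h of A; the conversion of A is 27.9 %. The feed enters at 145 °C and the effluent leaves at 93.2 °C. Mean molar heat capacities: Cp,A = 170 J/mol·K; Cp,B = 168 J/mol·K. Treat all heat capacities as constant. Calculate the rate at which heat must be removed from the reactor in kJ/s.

Extent of reaction ξ = 0.279 × 1800 = 502.2 mol/h
Reaction term: ξ·ΔH°_rxn = 502.2 × -9.61 = -4826.1 kJ/h
Sensible, feed 145→25 °C: -36720 kJ/h
Outlet flows (mol/h): A 1297.8, B 502.2
Sensible, products 25→93.2 °C: 20801 kJ/h
Q = ΔH = -20745 kJ/h = -5.7626 kW
Heat removed = 5.7626 kJ/s

Q_out = 5.76 kJ/s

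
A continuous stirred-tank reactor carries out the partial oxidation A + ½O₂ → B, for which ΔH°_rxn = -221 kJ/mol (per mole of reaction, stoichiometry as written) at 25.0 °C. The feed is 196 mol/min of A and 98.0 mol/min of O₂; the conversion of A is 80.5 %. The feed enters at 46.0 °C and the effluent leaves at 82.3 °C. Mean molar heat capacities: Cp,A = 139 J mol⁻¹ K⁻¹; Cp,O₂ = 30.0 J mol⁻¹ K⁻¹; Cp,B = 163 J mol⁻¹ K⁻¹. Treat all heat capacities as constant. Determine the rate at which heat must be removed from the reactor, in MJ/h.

Extent of reaction ξ = 0.805 × 196 = 157.78 mol/min
Reaction term: ξ·ΔH°_rxn = 157.78 × -221 = -34869 kJ/min
Sensible, feed 46.0→25 °C: -633.86 kJ/min
Outlet flows (mol/min): A 38.22, O₂ 19.11, B 157.78
Sensible, products 25→82.3 °C: 1810.9 kJ/min
Q = ΔH = -33692 kJ/min = -561.54 kW
Heat removed = 2021.5 MJ/h

Q_out = 2020 MJ/h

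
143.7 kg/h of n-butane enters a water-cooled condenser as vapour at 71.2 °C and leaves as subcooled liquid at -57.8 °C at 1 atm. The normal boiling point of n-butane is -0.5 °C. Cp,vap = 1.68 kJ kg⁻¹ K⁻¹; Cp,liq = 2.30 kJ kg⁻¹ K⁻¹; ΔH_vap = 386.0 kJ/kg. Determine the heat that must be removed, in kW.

Q_c = 25.5 kW

vapour 71.2→-0.5 °C: -120.46 kJ/kg
condensation at -0.5 °C: -386 kJ/kg
liquid -0.5→-57.8 °C: -131.79 kJ/kg
Δh = -120.46 + -386 + -131.79 = -638.25 kJ/kg
Q = ṁ·Δh = 143.7 kg/h × -638.25 kJ/kg = -91716 kJ/h
|Q| = 25.477 kW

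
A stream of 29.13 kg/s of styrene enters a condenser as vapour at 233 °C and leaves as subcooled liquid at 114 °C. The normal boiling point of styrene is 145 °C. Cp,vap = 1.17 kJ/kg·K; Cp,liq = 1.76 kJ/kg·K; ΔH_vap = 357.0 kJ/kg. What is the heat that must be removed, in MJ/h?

Q_c = 54000 MJ/h

vapour 233→145 °C: -102.96 kJ/kg
condensation at 145 °C: -357 kJ/kg
liquid 145→114 °C: -54.56 kJ/kg
Δh = -102.96 + -357 + -54.56 = -514.52 kJ/kg
Q = ṁ·Δh = 29.13 kg/s × -514.52 kJ/kg = -14988 kJ/s
|Q| = 14988 kW = 53957 MJ/h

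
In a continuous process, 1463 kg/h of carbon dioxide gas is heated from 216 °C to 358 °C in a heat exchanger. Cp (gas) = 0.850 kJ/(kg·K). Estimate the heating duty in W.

Q = 49100 W

Q = ṁ·Cp·ΔT = 1463 × 0.850 × (358 − 216) = 176580 kJ/h
Converting: 176580 / 3600 s = 49.051 kW
Heating duty = 49051 W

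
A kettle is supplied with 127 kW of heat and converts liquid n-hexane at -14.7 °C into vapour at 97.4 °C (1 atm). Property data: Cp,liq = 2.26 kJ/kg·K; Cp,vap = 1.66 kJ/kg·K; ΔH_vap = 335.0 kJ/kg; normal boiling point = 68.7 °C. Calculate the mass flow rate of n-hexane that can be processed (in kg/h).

ṁ = 801 kg/h

Δh = 2.26×(68.7−-14.7) + 335.0 + 1.66×(97.4−68.7) = 571.13 kJ/kg
Q = 127 kW = 127 kJ/s = 457200 kJ/h
ṁ = Q/Δh = 457200 / 571.13 = 800.52 kg/h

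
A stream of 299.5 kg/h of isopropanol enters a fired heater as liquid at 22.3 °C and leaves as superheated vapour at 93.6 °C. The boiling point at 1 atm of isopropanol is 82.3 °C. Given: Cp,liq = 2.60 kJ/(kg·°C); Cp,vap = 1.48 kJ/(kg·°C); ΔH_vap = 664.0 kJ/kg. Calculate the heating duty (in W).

liquid 22.3→82.3 °C: 156 kJ/kg
vaporisation at 82.3 °C: 664 kJ/kg
vapour 82.3→93.6 °C: 16.724 kJ/kg
Δh = 156 + 664 + 16.724 = 836.72 kJ/kg
Q = ṁ·Δh = 299.5 kg/h × 836.72 kJ/kg = 250600 kJ/h
|Q| = 69.611 kW = 69611 W

Q = 69600 W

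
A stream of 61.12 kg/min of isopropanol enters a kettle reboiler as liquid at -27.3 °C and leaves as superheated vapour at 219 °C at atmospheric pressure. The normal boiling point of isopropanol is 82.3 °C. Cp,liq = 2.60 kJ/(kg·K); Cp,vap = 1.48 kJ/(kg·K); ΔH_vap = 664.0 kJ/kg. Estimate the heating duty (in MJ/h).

Q = 4220 MJ/h

liquid -27.3→82.3 °C: 284.96 kJ/kg
vaporisation at 82.3 °C: 664 kJ/kg
vapour 82.3→219 °C: 202.32 kJ/kg
Δh = 284.96 + 664 + 202.32 = 1151.3 kJ/kg
Q = ṁ·Δh = 61.12 kg/min × 1151.3 kJ/kg = 70366 kJ/min
|Q| = 1172.8 kW = 4222 MJ/h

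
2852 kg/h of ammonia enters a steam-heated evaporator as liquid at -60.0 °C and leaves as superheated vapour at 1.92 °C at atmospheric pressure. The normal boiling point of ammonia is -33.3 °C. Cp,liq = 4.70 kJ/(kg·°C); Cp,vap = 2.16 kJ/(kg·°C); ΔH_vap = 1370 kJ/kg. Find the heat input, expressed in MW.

Q = 1.25 MW

liquid -60.0→-33.3 °C: 125.49 kJ/kg
vaporisation at -33.3 °C: 1370 kJ/kg
vapour -33.3→1.92 °C: 76.075 kJ/kg
Δh = 125.49 + 1370 + 76.075 = 1571.6 kJ/kg
Q = ṁ·Δh = 2852 kg/h × 1571.6 kJ/kg = 4.4821e+06 kJ/h
|Q| = 1245 kW = 1.245 MW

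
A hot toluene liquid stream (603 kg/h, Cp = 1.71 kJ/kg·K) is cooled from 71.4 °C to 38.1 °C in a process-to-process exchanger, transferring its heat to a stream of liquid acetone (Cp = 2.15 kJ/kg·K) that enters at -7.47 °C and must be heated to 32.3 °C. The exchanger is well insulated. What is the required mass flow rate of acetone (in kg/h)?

Heat released by hot stream: Q = 603 × 1.71 × (71.4 − 38.1) = 34337 kJ/h
Energy balance on cold side (adiabatic exchanger): Q = ṁ_c·Cp_c·(T_c,out − T_c,in)
ṁ_c = 34337 / [2.15 × (32.3 − -7.47)] = 401.57 kg/h

ṁ_c = 402 kg/h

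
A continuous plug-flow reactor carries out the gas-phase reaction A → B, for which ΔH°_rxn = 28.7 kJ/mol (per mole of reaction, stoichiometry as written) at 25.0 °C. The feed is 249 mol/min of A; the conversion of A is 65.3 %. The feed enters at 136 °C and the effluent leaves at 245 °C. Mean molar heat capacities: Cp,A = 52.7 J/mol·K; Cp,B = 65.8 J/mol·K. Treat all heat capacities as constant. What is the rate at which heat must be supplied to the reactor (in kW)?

Q_in = 109 kW

Extent of reaction ξ = 0.653 × 249 = 162.6 mol/min
Reaction term: ξ·ΔH°_rxn = 162.6 × 28.7 = 4666.5 kJ/min
Sensible, feed 136→25 °C: -1456.6 kJ/min
Outlet flows (mol/min): A 86.403, B 162.6
Sensible, products 25→245 °C: 3355.5 kJ/min
Q = ΔH = 6565.5 kJ/min = 109.42 kW
Heat supplied = 109.42 kW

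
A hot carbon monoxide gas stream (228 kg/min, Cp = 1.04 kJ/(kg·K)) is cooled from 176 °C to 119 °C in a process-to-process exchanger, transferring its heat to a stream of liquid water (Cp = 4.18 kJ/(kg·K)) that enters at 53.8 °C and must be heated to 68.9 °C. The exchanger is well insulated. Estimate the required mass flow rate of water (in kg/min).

Heat released by hot stream: Q = 228 × 1.04 × (176 − 119) = 13516 kJ/min
Energy balance on cold side (adiabatic exchanger): Q = ṁ_c·Cp_c·(T_c,out − T_c,in)
ṁ_c = 13516 / [4.18 × (68.9 − 53.8)] = 214.14 kg/min

ṁ_c = 214 kg/min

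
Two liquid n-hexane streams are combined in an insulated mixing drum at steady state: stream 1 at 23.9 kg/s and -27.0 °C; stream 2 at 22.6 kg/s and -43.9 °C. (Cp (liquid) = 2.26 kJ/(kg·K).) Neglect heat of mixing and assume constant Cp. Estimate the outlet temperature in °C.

No heat crosses the boundary, so H_out = H_in.
T_out = Σ ṁᵢCp,ᵢTᵢ / Σ ṁᵢCp,ᵢ
      = -3700.6 / 105.09 = -35.214 °C

T_out = -35.2 °C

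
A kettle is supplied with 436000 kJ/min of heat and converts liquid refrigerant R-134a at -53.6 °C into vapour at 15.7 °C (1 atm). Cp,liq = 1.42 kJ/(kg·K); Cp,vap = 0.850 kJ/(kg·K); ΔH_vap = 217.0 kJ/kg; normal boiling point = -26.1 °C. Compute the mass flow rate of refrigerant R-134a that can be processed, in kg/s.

ṁ = 24.9 kg/s

Δh = 1.42×(-26.1−-53.6) + 217.0 + 0.850×(15.7−-26.1) = 291.58 kJ/kg
Q = 436000 kJ/min = 7266.7 kJ/s = 7266.7 kJ/s
ṁ = Q/Δh = 7266.7 / 291.58 = 24.922 kg/s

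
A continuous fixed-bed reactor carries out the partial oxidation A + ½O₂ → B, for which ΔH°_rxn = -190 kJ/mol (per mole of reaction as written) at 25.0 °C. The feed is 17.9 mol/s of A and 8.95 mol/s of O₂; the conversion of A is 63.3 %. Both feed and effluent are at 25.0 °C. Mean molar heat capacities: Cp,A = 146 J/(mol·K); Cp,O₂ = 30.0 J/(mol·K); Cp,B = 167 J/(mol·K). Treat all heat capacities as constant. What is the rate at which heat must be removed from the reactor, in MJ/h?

Q_out = 7750 MJ/h

Extent of reaction ξ = 0.633 × 17.9 = 11.331 mol/s
Reaction term: ξ·ΔH°_rxn = 11.331 × -190 = -2152.8 kJ/s
Q = ΔH = -2152.8 kJ/s = -2152.8 kW
Heat removed = 7750.2 MJ/h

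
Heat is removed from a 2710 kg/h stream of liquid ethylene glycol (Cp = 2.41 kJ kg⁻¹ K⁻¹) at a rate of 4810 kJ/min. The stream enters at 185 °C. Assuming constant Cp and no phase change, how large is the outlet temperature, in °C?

Q = 4810 kJ/min = 288600 kJ/h
ΔT = Q/(ṁ·Cp) = 288600/(2710×2.41) = 44.189 K
T_out = 185 − 44.189 = 140.81 °C

T_out = 141 °C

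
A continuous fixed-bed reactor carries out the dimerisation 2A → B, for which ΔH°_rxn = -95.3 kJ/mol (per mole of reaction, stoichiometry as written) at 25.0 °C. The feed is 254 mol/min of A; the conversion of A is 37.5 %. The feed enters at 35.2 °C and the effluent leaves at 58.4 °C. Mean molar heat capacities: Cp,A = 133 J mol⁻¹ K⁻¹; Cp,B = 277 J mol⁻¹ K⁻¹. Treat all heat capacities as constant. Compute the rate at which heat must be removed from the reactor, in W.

Q_out = 62300 W

Extent of reaction ξ = 0.375 × 254 / 2 = 47.625 mol/min
Reaction term: ξ·ΔH°_rxn = 47.625 × -95.3 = -4538.7 kJ/min
Sensible, feed 35.2→25 °C: -344.58 kJ/min
Outlet flows (mol/min): A 158.75, B 47.625
Sensible, products 25→58.4 °C: 1145.8 kJ/min
Q = ΔH = -3737.4 kJ/min = -62.29 kW
Heat removed = 62290 W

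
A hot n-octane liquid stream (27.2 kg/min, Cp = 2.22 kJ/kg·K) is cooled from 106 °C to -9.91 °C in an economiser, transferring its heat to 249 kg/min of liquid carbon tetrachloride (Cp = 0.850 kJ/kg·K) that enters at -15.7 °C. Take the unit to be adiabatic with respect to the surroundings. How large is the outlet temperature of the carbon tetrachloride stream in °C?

T_c,out = 17.4 °C

Heat released by hot stream: Q = 27.2 × 2.22 × (106 − -9.91) = 6999.1 kJ/min
Energy balance on cold side (adiabatic exchanger): Q = ṁ_c·Cp_c·(T_c,out − T_c,in)
T_c,out = -15.7 + 6999.1/(249 × 0.850) = 17.369 °C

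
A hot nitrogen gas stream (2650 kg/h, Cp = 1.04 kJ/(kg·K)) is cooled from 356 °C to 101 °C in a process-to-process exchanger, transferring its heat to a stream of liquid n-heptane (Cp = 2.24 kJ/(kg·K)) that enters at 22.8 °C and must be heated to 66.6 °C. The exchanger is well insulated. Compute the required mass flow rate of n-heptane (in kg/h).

ṁ_c = 7160 kg/h

Heat released by hot stream: Q = 2650 × 1.04 × (356 − 101) = 702780 kJ/h
Energy balance on cold side (adiabatic exchanger): Q = ṁ_c·Cp_c·(T_c,out − T_c,in)
ṁ_c = 702780 / [2.24 × (66.6 − 22.8)] = 7163 kg/h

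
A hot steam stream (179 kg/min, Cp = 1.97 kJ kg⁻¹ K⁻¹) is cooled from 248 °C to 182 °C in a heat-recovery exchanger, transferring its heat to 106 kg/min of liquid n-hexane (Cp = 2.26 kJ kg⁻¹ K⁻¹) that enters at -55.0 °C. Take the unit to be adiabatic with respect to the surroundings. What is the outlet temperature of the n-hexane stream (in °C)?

T_c,out = 42.2 °C

Heat released by hot stream: Q = 179 × 1.97 × (248 − 182) = 23274 kJ/min
Energy balance on cold side (adiabatic exchanger): Q = ṁ_c·Cp_c·(T_c,out − T_c,in)
T_c,out = -55.0 + 23274/(106 × 2.26) = 42.151 °C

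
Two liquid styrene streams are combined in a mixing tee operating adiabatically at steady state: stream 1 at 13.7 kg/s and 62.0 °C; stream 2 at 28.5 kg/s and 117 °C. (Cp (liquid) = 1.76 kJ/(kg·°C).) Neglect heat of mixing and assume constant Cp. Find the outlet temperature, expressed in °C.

Energy balance with Q = 0: Σ ṁᵢCp,ᵢ(T_out − Tᵢ) = 0
Σ ṁᵢCp,ᵢTᵢ = 13.7×1.76×62.0 + 28.5×1.76×117 = 7363.7
Σ ṁᵢCp,ᵢ = 13.7×1.76 + 28.5×1.76 = 74.272
T_out = 7363.7 / 74.272 = 99.145 °C

T_out = 99.1 °C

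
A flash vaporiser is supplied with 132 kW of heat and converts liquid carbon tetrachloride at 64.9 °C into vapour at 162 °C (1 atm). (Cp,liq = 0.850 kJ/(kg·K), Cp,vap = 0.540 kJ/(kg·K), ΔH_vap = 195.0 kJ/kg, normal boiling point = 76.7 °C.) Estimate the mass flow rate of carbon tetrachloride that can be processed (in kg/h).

Δh = 0.850×(76.7−64.9) + 195.0 + 0.540×(162−76.7) = 251.09 kJ/kg
Q = 132 kW = 132 kJ/s = 475200 kJ/h
ṁ = Q/Δh = 475200 / 251.09 = 1892.5 kg/h

ṁ = 1890 kg/h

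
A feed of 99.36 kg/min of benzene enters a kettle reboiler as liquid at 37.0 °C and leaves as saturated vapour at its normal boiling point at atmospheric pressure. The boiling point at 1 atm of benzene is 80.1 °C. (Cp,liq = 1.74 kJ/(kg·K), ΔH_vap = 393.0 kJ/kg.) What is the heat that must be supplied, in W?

liquid 37.0→80.1 °C: 74.994 kJ/kg
vaporisation at 80.1 °C: 393 kJ/kg
Δh = 74.994 + 393 = 467.99 kJ/kg
Q = ṁ·Δh = 99.36 kg/min × 467.99 kJ/kg = 46500 kJ/min
|Q| = 775 kW = 775000 W

Q = 775000 W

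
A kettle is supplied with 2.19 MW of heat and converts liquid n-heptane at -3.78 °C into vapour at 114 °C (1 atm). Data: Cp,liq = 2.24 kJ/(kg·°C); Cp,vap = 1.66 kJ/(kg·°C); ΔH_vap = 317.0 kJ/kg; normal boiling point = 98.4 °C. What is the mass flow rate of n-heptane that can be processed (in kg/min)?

Δh = 2.24×(98.4−-3.78) + 317.0 + 1.66×(114−98.4) = 571.78 kJ/kg
Q = 2.19 MW = 2190 kJ/s = 131400 kJ/min
ṁ = Q/Δh = 131400 / 571.78 = 229.81 kg/min

ṁ = 230 kg/min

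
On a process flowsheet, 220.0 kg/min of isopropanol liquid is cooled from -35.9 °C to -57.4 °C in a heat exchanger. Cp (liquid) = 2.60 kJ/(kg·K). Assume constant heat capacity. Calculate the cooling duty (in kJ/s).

Q_c = 205 kJ/s

Q = ṁ·Cp·ΔT = 220.0 × 2.60 × (-57.4 − -35.9) = -12298 kJ/min
Converting: 12298 / 60 s = 204.97 kW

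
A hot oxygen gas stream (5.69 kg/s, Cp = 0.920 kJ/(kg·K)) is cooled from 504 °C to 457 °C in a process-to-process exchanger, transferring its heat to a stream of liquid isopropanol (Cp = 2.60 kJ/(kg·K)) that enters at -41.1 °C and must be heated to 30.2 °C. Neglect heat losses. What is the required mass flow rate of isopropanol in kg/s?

Heat released by hot stream: Q = 5.69 × 0.920 × (504 − 457) = 246.04 kJ/s
Energy balance on cold side (adiabatic exchanger): Q = ṁ_c·Cp_c·(T_c,out − T_c,in)
ṁ_c = 246.04 / [2.60 × (30.2 − -41.1)] = 1.3272 kg/s

ṁ_c = 1.33 kg/s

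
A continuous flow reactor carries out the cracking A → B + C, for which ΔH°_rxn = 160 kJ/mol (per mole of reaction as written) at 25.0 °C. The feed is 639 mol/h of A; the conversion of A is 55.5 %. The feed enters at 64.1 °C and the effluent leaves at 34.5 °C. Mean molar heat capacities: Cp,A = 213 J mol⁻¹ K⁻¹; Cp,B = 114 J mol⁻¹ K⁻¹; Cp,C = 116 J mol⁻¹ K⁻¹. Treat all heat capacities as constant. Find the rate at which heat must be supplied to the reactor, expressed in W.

Extent of reaction ξ = 0.555 × 639 = 354.65 mol/h
Reaction term: ξ·ΔH°_rxn = 354.65 × 160 = 56743 kJ/h
Sensible, feed 64.1→25 °C: -5321.8 kJ/h
Outlet flows (mol/h): A 284.35, B 354.65, C 354.65
Sensible, products 25→34.5 °C: 1350.3 kJ/h
Q = ΔH = 52772 kJ/h = 14.659 kW
Heat supplied = 14659 W

Q_in = 14700 W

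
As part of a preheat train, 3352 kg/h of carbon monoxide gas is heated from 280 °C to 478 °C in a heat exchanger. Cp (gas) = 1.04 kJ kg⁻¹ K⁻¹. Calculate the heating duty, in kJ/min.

Q = ṁ·Cp·ΔT = 3352 × 1.04 × (478 − 280) = 690240 kJ/h
Converting: 690240 / 3600 s = 191.73 kW
Heating duty = 11504 kJ/min

Q = 11500 kJ/min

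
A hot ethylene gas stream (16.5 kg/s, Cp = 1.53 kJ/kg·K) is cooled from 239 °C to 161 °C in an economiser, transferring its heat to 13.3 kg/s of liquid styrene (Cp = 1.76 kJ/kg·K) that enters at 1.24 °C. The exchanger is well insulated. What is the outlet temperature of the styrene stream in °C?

Heat released by hot stream: Q = 16.5 × 1.53 × (239 − 161) = 1969.1 kJ/s
Energy balance on cold side (adiabatic exchanger): Q = ṁ_c·Cp_c·(T_c,out − T_c,in)
T_c,out = 1.24 + 1969.1/(13.3 × 1.76) = 85.361 °C

T_c,out = 85.4 °C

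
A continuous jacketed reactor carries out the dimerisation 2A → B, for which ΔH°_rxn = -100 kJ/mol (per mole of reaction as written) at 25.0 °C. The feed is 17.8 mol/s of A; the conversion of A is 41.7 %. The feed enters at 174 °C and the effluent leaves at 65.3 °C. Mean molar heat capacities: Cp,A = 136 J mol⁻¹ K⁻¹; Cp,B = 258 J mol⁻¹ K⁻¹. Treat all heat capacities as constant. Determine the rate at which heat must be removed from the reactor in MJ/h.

Q_out = 2290 MJ/h

Extent of reaction ξ = 0.417 × 17.8 / 2 = 3.7113 mol/s
Reaction term: ξ·ΔH°_rxn = 3.7113 × -100 = -371.13 kJ/s
Sensible, feed 174→25 °C: -360.7 kJ/s
Outlet flows (mol/s): A 10.377, B 3.7113
Sensible, products 25→65.3 °C: 95.464 kJ/s
Q = ΔH = -636.36 kJ/s = -636.36 kW
Heat removed = 2290.9 MJ/h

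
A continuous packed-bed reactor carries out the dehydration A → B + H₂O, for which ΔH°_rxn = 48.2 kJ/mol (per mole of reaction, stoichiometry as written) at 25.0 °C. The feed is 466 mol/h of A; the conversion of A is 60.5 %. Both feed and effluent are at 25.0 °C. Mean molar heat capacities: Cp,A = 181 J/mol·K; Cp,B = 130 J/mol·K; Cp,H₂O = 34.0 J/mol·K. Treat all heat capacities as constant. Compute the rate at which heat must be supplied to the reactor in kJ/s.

Extent of reaction ξ = 0.605 × 466 = 281.93 mol/h
Reaction term: ξ·ΔH°_rxn = 281.93 × 48.2 = 13589 kJ/h
Q = ΔH = 13589 kJ/h = 3.7747 kW
Heat supplied = 3.7747 kJ/s

Q_in = 3.77 kJ/s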